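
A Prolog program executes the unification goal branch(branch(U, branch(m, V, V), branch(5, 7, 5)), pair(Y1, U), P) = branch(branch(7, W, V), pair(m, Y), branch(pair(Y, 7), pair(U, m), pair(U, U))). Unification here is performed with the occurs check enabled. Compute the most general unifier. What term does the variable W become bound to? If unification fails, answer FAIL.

branch(m, branch(5, 7, 5), branch(5, 7, 5))

Decompose branch/3: branch(U, branch(m, V, V), branch(5, 7, 5)) = branch(7, W, V),  pair(Y1, U) = pair(m, Y),  P = branch(pair(Y, 7), pair(U, m), pair(U, U)).
Decompose branch/3: U = 7,  branch(m, V, V) = W,  branch(5, 7, 5) = V.
Bind U := 7; substituting into the 2 remaining equations that mention U gives: pair(Y1, 7) = pair(m, Y),  P = branch(pair(Y, 7), pair(7, m), pair(7, 7)).
Bind W := branch(m, V, V); no other remaining equation mentions W.
Bind V := branch(5, 7, 5); no other remaining equation mentions V. Substituting into the earlier binding gives W := branch(m, branch(5, 7, 5), branch(5, 7, 5)).
Decompose pair/2: Y1 = m,  7 = Y.
Bind Y1 := m; no other remaining equation mentions Y1.
Bind Y := 7; substituting into the remaining equation gives: P = branch(pair(7, 7), pair(7, m), pair(7, 7)).
Bind P := branch(pair(7, 7), pair(7, m), pair(7, 7)).
MGU = { U ↦ 7, W ↦ branch(m, branch(5, 7, 5), branch(5, 7, 5)), V ↦ branch(5, 7, 5), Y1 ↦ m, Y ↦ 7, P ↦ branch(pair(7, 7), pair(7, m), pair(7, 7)) }, so W ↦ branch(m, branch(5, 7, 5), branch(5, 7, 5)).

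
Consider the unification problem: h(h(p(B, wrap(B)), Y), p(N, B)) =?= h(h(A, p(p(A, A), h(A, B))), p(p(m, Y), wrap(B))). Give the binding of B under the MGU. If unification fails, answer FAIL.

FAIL

Decompose h/2: h(p(B, wrap(B)), Y) =?= h(A, p(p(A, A), h(A, B))),  p(N, B) =?= p(p(m, Y), wrap(B)).
Decompose h/2: p(B, wrap(B)) =?= A,  Y =?= p(p(A, A), h(A, B)).
Bind A := p(B, wrap(B)); substituting into the one remaining equation that mentions A gives: Y =?= p(p(p(B, wrap(B)), p(B, wrap(B))), h(p(B, wrap(B)), B)).
Bind Y := p(p(p(B, wrap(B)), p(B, wrap(B))), h(p(B, wrap(B)), B)); substituting into the remaining equation gives: p(N, B) =?= p(p(m, p(p(p(B, wrap(B)), p(B, wrap(B))), h(p(B, wrap(B)), B))), wrap(B)).
Decompose p/2: N =?= p(m, p(p(p(B, wrap(B)), p(B, wrap(B))), h(p(B, wrap(B)), B))),  B =?= wrap(B).
Bind N := p(m, p(p(p(B, wrap(B)), p(B, wrap(B))), h(p(B, wrap(B)), B))); no other remaining equation mentions N.
Occurs check fails: B occurs in wrap(B); the equation B =?= wrap(B) has no finite solution.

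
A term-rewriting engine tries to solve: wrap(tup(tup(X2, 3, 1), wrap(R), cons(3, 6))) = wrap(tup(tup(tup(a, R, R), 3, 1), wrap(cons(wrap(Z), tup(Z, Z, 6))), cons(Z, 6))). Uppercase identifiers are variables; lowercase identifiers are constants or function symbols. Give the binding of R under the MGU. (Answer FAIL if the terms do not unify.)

cons(wrap(3), tup(3, 3, 6))

Decompose wrap/1: tup(tup(X2, 3, 1), wrap(R), cons(3, 6)) = tup(tup(tup(a, R, R), 3, 1), wrap(cons(wrap(Z), tup(Z, Z, 6))), cons(Z, 6)).
Decompose tup/3: tup(X2, 3, 1) = tup(tup(a, R, R), 3, 1),  wrap(R) = wrap(cons(wrap(Z), tup(Z, Z, 6))),  cons(3, 6) = cons(Z, 6).
Decompose tup/3: X2 = tup(a, R, R),  3 = 3,  1 = 1.
Bind X2 := tup(a, R, R); no other remaining equation mentions X2.
Delete trivial equation 3 = 3.
Delete trivial equation 1 = 1.
Decompose wrap/1: R = cons(wrap(Z), tup(Z, Z, 6)).
Bind R := cons(wrap(Z), tup(Z, Z, 6)); no other remaining equation mentions R. Substituting into the earlier binding gives X2 := tup(a, cons(wrap(Z), tup(Z, Z, 6)), cons(wrap(Z), tup(Z, Z, 6))).
Decompose cons/2: 3 = Z,  6 = 6.
Bind Z := 3; no other remaining equation mentions Z. Substituting into the earlier bindings gives X2 := tup(a, cons(wrap(3), tup(3, 3, 6)), cons(wrap(3), tup(3, 3, 6))), R := cons(wrap(3), tup(3, 3, 6)).
Delete trivial equation 6 = 6.
MGU = { X2 ↦ tup(a, cons(wrap(3), tup(3, 3, 6)), cons(wrap(3), tup(3, 3, 6))), R ↦ cons(wrap(3), tup(3, 3, 6)), Z ↦ 3 }, so R ↦ cons(wrap(3), tup(3, 3, 6)).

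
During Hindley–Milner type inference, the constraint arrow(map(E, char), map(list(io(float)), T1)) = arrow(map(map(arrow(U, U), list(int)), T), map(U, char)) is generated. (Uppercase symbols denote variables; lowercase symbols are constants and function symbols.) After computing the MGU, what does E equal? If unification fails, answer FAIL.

map(arrow(list(io(float)), list(io(float))), list(int))

Decompose arrow/2: map(E, char) = map(map(arrow(U, U), list(int)), T),  map(list(io(float)), T1) = map(U, char).
Decompose map/2: E = map(arrow(U, U), list(int)),  char = T.
Bind E := map(arrow(U, U), list(int)); no other remaining equation mentions E.
Bind T := char; no other remaining equation mentions T.
Decompose map/2: list(io(float)) = U,  T1 = char.
Bind U := list(io(float)); no other remaining equation mentions U. Substituting into the earlier binding gives E := map(arrow(list(io(float)), list(io(float))), list(int)).
Bind T1 := char.
MGU = { E ↦ map(arrow(list(io(float)), list(io(float))), list(int)), T ↦ char, U ↦ list(io(float)), T1 ↦ char }, so E ↦ map(arrow(list(io(float)), list(io(float))), list(int)).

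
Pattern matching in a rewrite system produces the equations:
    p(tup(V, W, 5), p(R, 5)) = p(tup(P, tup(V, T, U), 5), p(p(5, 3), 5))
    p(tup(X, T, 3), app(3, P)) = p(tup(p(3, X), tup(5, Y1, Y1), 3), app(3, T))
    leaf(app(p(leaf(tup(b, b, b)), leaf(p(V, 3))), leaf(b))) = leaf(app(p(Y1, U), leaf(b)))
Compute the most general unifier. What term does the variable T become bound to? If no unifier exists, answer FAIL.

FAIL

Decompose p/2: tup(V, W, 5) = tup(P, tup(V, T, U), 5),  p(R, 5) = p(p(5, 3), 5).
Decompose tup/3: V = P,  W = tup(V, T, U),  5 = 5.
Bind V := P; substituting into the 2 remaining equations that mention V gives: W = tup(P, T, U),  leaf(app(p(leaf(tup(b, b, b)), leaf(p(P, 3))), leaf(b))) = leaf(app(p(Y1, U), leaf(b))).
Bind W := tup(P, T, U); no other remaining equation mentions W.
Delete trivial equation 5 = 5.
Decompose p/2: R = p(5, 3),  5 = 5.
Bind R := p(5, 3); no other remaining equation mentions R.
Delete trivial equation 5 = 5.
Decompose p/2: tup(X, T, 3) = tup(p(3, X), tup(5, Y1, Y1), 3),  app(3, P) = app(3, T).
Decompose tup/3: X = p(3, X),  T = tup(5, Y1, Y1),  3 = 3.
Occurs check fails: X occurs in p(3, X); the equation X = p(3, X) has no finite solution.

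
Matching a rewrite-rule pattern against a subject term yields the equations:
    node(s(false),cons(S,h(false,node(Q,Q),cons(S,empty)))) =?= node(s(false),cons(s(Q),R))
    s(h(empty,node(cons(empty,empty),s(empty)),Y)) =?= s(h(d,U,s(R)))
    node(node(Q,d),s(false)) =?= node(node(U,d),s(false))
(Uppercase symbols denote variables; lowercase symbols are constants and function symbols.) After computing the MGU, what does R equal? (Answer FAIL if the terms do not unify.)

FAIL

Decompose node/2: s(false) =?= s(false),  cons(S,h(false,node(Q,Q),cons(S,empty))) =?= cons(s(Q),R).
Delete trivial equation s(false) =?= s(false).
Decompose cons/2: S =?= s(Q),  h(false,node(Q,Q),cons(S,empty)) =?= R.
Bind S := s(Q); substituting into the one remaining equation that mentions S gives: h(false,node(Q,Q),cons(s(Q),empty)) =?= R.
Bind R := h(false,node(Q,Q),cons(s(Q),empty)); substituting into the one remaining equation that mentions R gives: s(h(empty,node(cons(empty,empty),s(empty)),Y)) =?= s(h(d,U,s(h(false,node(Q,Q),cons(s(Q),empty))))).
Decompose s/1: h(empty,node(cons(empty,empty),s(empty)),Y) =?= h(d,U,s(h(false,node(Q,Q),cons(s(Q),empty)))).
Decompose h/3: empty =?= d,  node(cons(empty,empty),s(empty)) =?= U,  Y =?= s(h(false,node(Q,Q),cons(s(Q),empty))).
Clash: constants empty and d differ; no unifier exists.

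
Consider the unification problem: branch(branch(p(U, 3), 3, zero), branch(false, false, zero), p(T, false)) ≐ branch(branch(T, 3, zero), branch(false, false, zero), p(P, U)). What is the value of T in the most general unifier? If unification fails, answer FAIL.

p(false, 3)

Decompose branch/3: branch(p(U, 3), 3, zero) ≐ branch(T, 3, zero),  branch(false, false, zero) ≐ branch(false, false, zero),  p(T, false) ≐ p(P, U).
Decompose branch/3: p(U, 3) ≐ T,  3 ≐ 3,  zero ≐ zero.
Bind T := p(U, 3); substituting into the one remaining equation that mentions T gives: p(p(U, 3), false) ≐ p(P, U).
Delete trivial equation 3 ≐ 3.
Delete trivial equation zero ≐ zero.
Delete trivial equation branch(false, false, zero) ≐ branch(false, false, zero).
Decompose p/2: p(U, 3) ≐ P,  false ≐ U.
Bind P := p(U, 3); no other remaining equation mentions P.
Bind U := false. Substituting into the earlier bindings gives T := p(false, 3), P := p(false, 3).
MGU = { T := p(false, 3), P := p(false, 3), U := false }, so T := p(false, 3).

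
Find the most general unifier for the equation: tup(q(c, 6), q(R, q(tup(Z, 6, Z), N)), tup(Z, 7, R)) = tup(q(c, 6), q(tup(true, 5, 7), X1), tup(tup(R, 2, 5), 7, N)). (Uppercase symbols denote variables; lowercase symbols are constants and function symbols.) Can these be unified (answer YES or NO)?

Decompose tup/3: q(c, 6) = q(c, 6),  q(R, q(tup(Z, 6, Z), N)) = q(tup(true, 5, 7), X1),  tup(Z, 7, R) = tup(tup(R, 2, 5), 7, N).
Delete trivial equation q(c, 6) = q(c, 6).
Decompose q/2: R = tup(true, 5, 7),  q(tup(Z, 6, Z), N) = X1.
Bind R := tup(true, 5, 7); substituting into the one remaining equation that mentions R gives: tup(Z, 7, tup(true, 5, 7)) = tup(tup(tup(true, 5, 7), 2, 5), 7, N).
Bind X1 := q(tup(Z, 6, Z), N); no other remaining equation mentions X1.
Decompose tup/3: Z = tup(tup(true, 5, 7), 2, 5),  7 = 7,  tup(true, 5, 7) = N.
Bind Z := tup(tup(true, 5, 7), 2, 5); no other remaining equation mentions Z. Substituting into the earlier binding gives X1 := q(tup(tup(tup(true, 5, 7), 2, 5), 6, tup(tup(true, 5, 7), 2, 5)), N).
Delete trivial equation 7 = 7.
Bind N := tup(true, 5, 7). Substituting into the earlier binding gives X1 := q(tup(tup(tup(true, 5, 7), 2, 5), 6, tup(tup(true, 5, 7), 2, 5)), tup(true, 5, 7)).
No equations remain and no clash or occurs-check failure arose, so a unifier exists.

YES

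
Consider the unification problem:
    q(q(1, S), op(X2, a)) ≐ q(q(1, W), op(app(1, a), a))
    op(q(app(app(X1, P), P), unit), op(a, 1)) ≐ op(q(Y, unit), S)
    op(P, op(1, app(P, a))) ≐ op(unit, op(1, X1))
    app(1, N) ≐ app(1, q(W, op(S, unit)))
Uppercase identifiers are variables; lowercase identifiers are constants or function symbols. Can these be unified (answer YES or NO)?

YES

Decompose q/2: q(1, S) ≐ q(1, W),  op(X2, a) ≐ op(app(1, a), a).
Decompose q/2: 1 ≐ 1,  S ≐ W.
Delete trivial equation 1 ≐ 1.
Bind S := W; substituting into the 2 remaining equations that mention S gives: op(q(app(app(X1, P), P), unit), op(a, 1)) ≐ op(q(Y, unit), W),  app(1, N) ≐ app(1, q(W, op(W, unit))).
Decompose op/2: X2 ≐ app(1, a),  a ≐ a.
Bind X2 := app(1, a); no other remaining equation mentions X2.
Delete trivial equation a ≐ a.
Decompose op/2: q(app(app(X1, P), P), unit) ≐ q(Y, unit),  op(a, 1) ≐ W.
Decompose q/2: app(app(X1, P), P) ≐ Y,  unit ≐ unit.
Bind Y := app(app(X1, P), P); no other remaining equation mentions Y.
Delete trivial equation unit ≐ unit.
Bind W := op(a, 1); substituting into the one remaining equation that mentions W gives: app(1, N) ≐ app(1, q(op(a, 1), op(op(a, 1), unit))). Substituting into the earlier binding gives S := op(a, 1).
Decompose op/2: P ≐ unit,  op(1, app(P, a)) ≐ op(1, X1).
Bind P := unit; substituting into the one remaining equation that mentions P gives: op(1, app(unit, a)) ≐ op(1, X1). Substituting into the earlier binding gives Y := app(app(X1, unit), unit).
Decompose op/2: 1 ≐ 1,  app(unit, a) ≐ X1.
Delete trivial equation 1 ≐ 1.
Bind X1 := app(unit, a); no other remaining equation mentions X1. Substituting into the earlier binding gives Y := app(app(app(unit, a), unit), unit).
Decompose app/2: 1 ≐ 1,  N ≐ q(op(a, 1), op(op(a, 1), unit)).
Delete trivial equation 1 ≐ 1.
Bind N := q(op(a, 1), op(op(a, 1), unit)).
No equations remain and no clash or occurs-check failure arose, so a unifier exists.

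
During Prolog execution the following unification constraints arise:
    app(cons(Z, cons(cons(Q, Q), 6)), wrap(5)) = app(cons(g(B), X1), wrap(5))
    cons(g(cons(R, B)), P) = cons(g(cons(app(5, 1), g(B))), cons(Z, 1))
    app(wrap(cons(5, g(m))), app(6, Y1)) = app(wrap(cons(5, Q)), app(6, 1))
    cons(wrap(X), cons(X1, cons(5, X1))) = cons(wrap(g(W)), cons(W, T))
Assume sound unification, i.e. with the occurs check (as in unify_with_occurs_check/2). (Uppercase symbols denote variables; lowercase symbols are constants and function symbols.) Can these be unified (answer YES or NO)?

Decompose app/2: cons(Z, cons(cons(Q, Q), 6)) = cons(g(B), X1),  wrap(5) = wrap(5).
Decompose cons/2: Z = g(B),  cons(cons(Q, Q), 6) = X1.
Bind Z := g(B); substituting into the one remaining equation that mentions Z gives: cons(g(cons(R, B)), P) = cons(g(cons(app(5, 1), g(B))), cons(g(B), 1)).
Bind X1 := cons(cons(Q, Q), 6); substituting into the one remaining equation that mentions X1 gives: cons(wrap(X), cons(cons(cons(Q, Q), 6), cons(5, cons(cons(Q, Q), 6)))) = cons(wrap(g(W)), cons(W, T)).
Delete trivial equation wrap(5) = wrap(5).
Decompose cons/2: g(cons(R, B)) = g(cons(app(5, 1), g(B))),  P = cons(g(B), 1).
Decompose g/1: cons(R, B) = cons(app(5, 1), g(B)).
Decompose cons/2: R = app(5, 1),  B = g(B).
Bind R := app(5, 1); no other remaining equation mentions R.
Occurs check fails: B occurs in g(B); the equation B = g(B) has no finite solution.

NO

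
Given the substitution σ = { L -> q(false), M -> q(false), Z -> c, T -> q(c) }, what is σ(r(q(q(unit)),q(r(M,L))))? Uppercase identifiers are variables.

r(q(q(unit)),q(r(q(false),q(false))))

Replace each occurrence of L with q(false).
Replace each occurrence of M with q(false).
Result: r(q(q(unit)),q(r(q(false),q(false)))).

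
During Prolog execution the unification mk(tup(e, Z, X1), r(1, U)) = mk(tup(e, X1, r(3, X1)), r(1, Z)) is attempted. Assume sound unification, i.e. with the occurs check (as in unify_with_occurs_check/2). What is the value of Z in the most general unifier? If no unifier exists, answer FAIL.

Decompose mk/2: tup(e, Z, X1) = tup(e, X1, r(3, X1)),  r(1, U) = r(1, Z).
Decompose tup/3: e = e,  Z = X1,  X1 = r(3, X1).
Delete trivial equation e = e.
Bind Z := X1; substituting into the one remaining equation that mentions Z gives: r(1, U) = r(1, X1).
Occurs check fails: X1 occurs in r(3, X1); the equation X1 = r(3, X1) has no finite solution.

FAIL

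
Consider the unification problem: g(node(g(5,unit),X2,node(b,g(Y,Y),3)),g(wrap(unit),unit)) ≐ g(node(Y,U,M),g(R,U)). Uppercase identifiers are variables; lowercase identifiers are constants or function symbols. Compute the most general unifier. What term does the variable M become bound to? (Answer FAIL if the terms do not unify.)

node(b,g(g(5,unit),g(5,unit)),3)

Decompose g/2: node(g(5,unit),X2,node(b,g(Y,Y),3)) ≐ node(Y,U,M),  g(wrap(unit),unit) ≐ g(R,U).
Decompose node/3: g(5,unit) ≐ Y,  X2 ≐ U,  node(b,g(Y,Y),3) ≐ M.
Bind Y := g(5,unit); substituting into the one remaining equation that mentions Y gives: node(b,g(g(5,unit),g(5,unit)),3) ≐ M.
Bind X2 := U; no other remaining equation mentions X2.
Bind M := node(b,g(g(5,unit),g(5,unit)),3); no other remaining equation mentions M.
Decompose g/2: wrap(unit) ≐ R,  unit ≐ U.
Bind R := wrap(unit); no other remaining equation mentions R.
Bind U := unit. Substituting into the earlier binding gives X2 := unit.
MGU = { Y ↦ g(5,unit), X2 ↦ unit, M ↦ node(b,g(g(5,unit),g(5,unit)),3), R ↦ wrap(unit), U ↦ unit }, so M ↦ node(b,g(g(5,unit),g(5,unit)),3).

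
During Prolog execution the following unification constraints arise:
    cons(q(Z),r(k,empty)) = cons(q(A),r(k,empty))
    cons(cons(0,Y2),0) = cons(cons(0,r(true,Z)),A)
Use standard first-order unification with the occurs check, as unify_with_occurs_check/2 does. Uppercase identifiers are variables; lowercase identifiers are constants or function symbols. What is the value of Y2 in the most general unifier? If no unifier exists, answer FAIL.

Decompose cons/2: q(Z) = q(A),  r(k,empty) = r(k,empty).
Decompose q/1: Z = A.
Bind Z := A; substituting into the one remaining equation that mentions Z gives: cons(cons(0,Y2),0) = cons(cons(0,r(true,A)),A).
Delete trivial equation r(k,empty) = r(k,empty).
Decompose cons/2: cons(0,Y2) = cons(0,r(true,A)),  0 = A.
Decompose cons/2: 0 = 0,  Y2 = r(true,A).
Delete trivial equation 0 = 0.
Bind Y2 := r(true,A); no other remaining equation mentions Y2.
Bind A := 0. Substituting into the earlier bindings gives Z := 0, Y2 := r(true,0).
MGU = { Z -> 0, Y2 -> r(true,0), A -> 0 }, so Y2 -> r(true,0).

r(true,0)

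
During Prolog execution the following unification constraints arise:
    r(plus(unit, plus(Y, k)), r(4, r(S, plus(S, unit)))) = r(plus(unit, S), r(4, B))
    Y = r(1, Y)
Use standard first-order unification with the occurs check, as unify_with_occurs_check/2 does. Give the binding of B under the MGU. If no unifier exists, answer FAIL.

Decompose r/2: plus(unit, plus(Y, k)) = plus(unit, S),  r(4, r(S, plus(S, unit))) = r(4, B).
Decompose plus/2: unit = unit,  plus(Y, k) = S.
Delete trivial equation unit = unit.
Bind S := plus(Y, k); substituting into the one remaining equation that mentions S gives: r(4, r(plus(Y, k), plus(plus(Y, k), unit))) = r(4, B).
Decompose r/2: 4 = 4,  r(plus(Y, k), plus(plus(Y, k), unit)) = B.
Delete trivial equation 4 = 4.
Bind B := r(plus(Y, k), plus(plus(Y, k), unit)); no other remaining equation mentions B.
Occurs check fails: Y occurs in r(1, Y); the equation Y = r(1, Y) has no finite solution.

FAIL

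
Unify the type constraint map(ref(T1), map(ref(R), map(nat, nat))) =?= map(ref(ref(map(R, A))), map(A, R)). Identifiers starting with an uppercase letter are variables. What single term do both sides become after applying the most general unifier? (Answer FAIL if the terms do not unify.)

Decompose map/2: ref(T1) =?= ref(ref(map(R, A))),  map(ref(R), map(nat, nat)) =?= map(A, R).
Decompose ref/1: T1 =?= ref(map(R, A)).
Bind T1 := ref(map(R, A)); no other remaining equation mentions T1.
Decompose map/2: ref(R) =?= A,  map(nat, nat) =?= R.
Bind A := ref(R); no other remaining equation mentions A. Substituting into the earlier binding gives T1 := ref(map(R, ref(R))).
Bind R := map(nat, nat). Substituting into the earlier bindings gives T1 := ref(map(map(nat, nat), ref(map(nat, nat)))), A := ref(map(nat, nat)).
Applying the MGU to either side gives map(ref(ref(map(map(nat, nat), ref(map(nat, nat))))), map(ref(map(nat, nat)), map(nat, nat))).

map(ref(ref(map(map(nat, nat), ref(map(nat, nat))))), map(ref(map(nat, nat)), map(nat, nat)))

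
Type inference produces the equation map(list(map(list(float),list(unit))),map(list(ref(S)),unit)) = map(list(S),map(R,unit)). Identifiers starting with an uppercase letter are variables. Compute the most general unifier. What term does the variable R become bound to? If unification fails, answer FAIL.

list(ref(map(list(float),list(unit))))

Decompose map/2: list(map(list(float),list(unit))) = list(S),  map(list(ref(S)),unit) = map(R,unit).
Decompose list/1: map(list(float),list(unit)) = S.
Bind S := map(list(float),list(unit)); substituting into the remaining equation gives: map(list(ref(map(list(float),list(unit)))),unit) = map(R,unit).
Decompose map/2: list(ref(map(list(float),list(unit)))) = R,  unit = unit.
Bind R := list(ref(map(list(float),list(unit)))); no other remaining equation mentions R.
Delete trivial equation unit = unit.
MGU = { S -> map(list(float),list(unit)), R -> list(ref(map(list(float),list(unit)))) }, so R -> list(ref(map(list(float),list(unit)))).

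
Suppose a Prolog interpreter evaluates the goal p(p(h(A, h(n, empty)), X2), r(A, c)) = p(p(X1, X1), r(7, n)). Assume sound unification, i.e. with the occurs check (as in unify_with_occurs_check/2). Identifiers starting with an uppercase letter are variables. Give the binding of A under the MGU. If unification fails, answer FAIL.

FAIL

Decompose p/2: p(h(A, h(n, empty)), X2) = p(X1, X1),  r(A, c) = r(7, n).
Decompose p/2: h(A, h(n, empty)) = X1,  X2 = X1.
Bind X1 := h(A, h(n, empty)); substituting into the one remaining equation that mentions X1 gives: X2 = h(A, h(n, empty)).
Bind X2 := h(A, h(n, empty)); no other remaining equation mentions X2.
Decompose r/2: A = 7,  c = n.
Bind A := 7; no other remaining equation mentions A. Substituting into the earlier bindings gives X1 := h(7, h(n, empty)), X2 := h(7, h(n, empty)).
Clash: constants c and n differ; no unifier exists.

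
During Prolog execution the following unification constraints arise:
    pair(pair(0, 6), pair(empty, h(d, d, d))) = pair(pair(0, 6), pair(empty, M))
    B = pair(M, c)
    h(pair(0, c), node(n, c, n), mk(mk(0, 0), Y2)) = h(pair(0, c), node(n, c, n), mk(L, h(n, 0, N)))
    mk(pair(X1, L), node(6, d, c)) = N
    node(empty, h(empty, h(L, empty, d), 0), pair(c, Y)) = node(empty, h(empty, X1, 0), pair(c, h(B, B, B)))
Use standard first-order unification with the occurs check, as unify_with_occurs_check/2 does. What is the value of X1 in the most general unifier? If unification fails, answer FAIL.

h(mk(0, 0), empty, d)

Decompose pair/2: pair(0, 6) = pair(0, 6),  pair(empty, h(d, d, d)) = pair(empty, M).
Delete trivial equation pair(0, 6) = pair(0, 6).
Decompose pair/2: empty = empty,  h(d, d, d) = M.
Delete trivial equation empty = empty.
Bind M := h(d, d, d); substituting into the one remaining equation that mentions M gives: B = pair(h(d, d, d), c).
Bind B := pair(h(d, d, d), c); substituting into the one remaining equation that mentions B gives: node(empty, h(empty, h(L, empty, d), 0), pair(c, Y)) = node(empty, h(empty, X1, 0), pair(c, h(pair(h(d, d, d), c), pair(h(d, d, d), c), pair(h(d, d, d), c)))).
Decompose h/3: pair(0, c) = pair(0, c),  node(n, c, n) = node(n, c, n),  mk(mk(0, 0), Y2) = mk(L, h(n, 0, N)).
Delete trivial equation pair(0, c) = pair(0, c).
Delete trivial equation node(n, c, n) = node(n, c, n).
Decompose mk/2: mk(0, 0) = L,  Y2 = h(n, 0, N).
Bind L := mk(0, 0); substituting into the 2 remaining equations that mention L gives: mk(pair(X1, mk(0, 0)), node(6, d, c)) = N,  node(empty, h(empty, h(mk(0, 0), empty, d), 0), pair(c, Y)) = node(empty, h(empty, X1, 0), pair(c, h(pair(h(d, d, d), c), pair(h(d, d, d), c), pair(h(d, d, d), c)))).
Bind Y2 := h(n, 0, N); no other remaining equation mentions Y2.
Bind N := mk(pair(X1, mk(0, 0)), node(6, d, c)); no other remaining equation mentions N. Substituting into the earlier binding gives Y2 := h(n, 0, mk(pair(X1, mk(0, 0)), node(6, d, c))).
Decompose node/3: empty = empty,  h(empty, h(mk(0, 0), empty, d), 0) = h(empty, X1, 0),  pair(c, Y) = pair(c, h(pair(h(d, d, d), c), pair(h(d, d, d), c), pair(h(d, d, d), c))).
Delete trivial equation empty = empty.
Decompose h/3: empty = empty,  h(mk(0, 0), empty, d) = X1,  0 = 0.
Delete trivial equation empty = empty.
Bind X1 := h(mk(0, 0), empty, d); no other remaining equation mentions X1. Substituting into the earlier bindings gives Y2 := h(n, 0, mk(pair(h(mk(0, 0), empty, d), mk(0, 0)), node(6, d, c))), N := mk(pair(h(mk(0, 0), empty, d), mk(0, 0)), node(6, d, c)).
Delete trivial equation 0 = 0.
Decompose pair/2: c = c,  Y = h(pair(h(d, d, d), c), pair(h(d, d, d), c), pair(h(d, d, d), c)).
Delete trivial equation c = c.
Bind Y := h(pair(h(d, d, d), c), pair(h(d, d, d), c), pair(h(d, d, d), c)).
MGU = { M = h(d, d, d), B = pair(h(d, d, d), c), L = mk(0, 0), Y2 = h(n, 0, mk(pair(h(mk(0, 0), empty, d), mk(0, 0)), node(6, d, c))), N = mk(pair(h(mk(0, 0), empty, d), mk(0, 0)), node(6, d, c)), X1 = h(mk(0, 0), empty, d), Y = h(pair(h(d, d, d), c), pair(h(d, d, d), c), pair(h(d, d, d), c)) }, so X1 = h(mk(0, 0), empty, d).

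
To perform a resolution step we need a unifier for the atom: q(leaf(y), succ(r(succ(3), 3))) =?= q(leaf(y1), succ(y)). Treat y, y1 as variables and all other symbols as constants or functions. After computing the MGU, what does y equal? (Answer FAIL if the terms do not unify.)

Decompose q/2: leaf(y) =?= leaf(y1),  succ(r(succ(3), 3)) =?= succ(y).
Decompose leaf/1: y =?= y1.
Bind y := y1; substituting into the remaining equation gives: succ(r(succ(3), 3)) =?= succ(y1).
Decompose succ/1: r(succ(3), 3) =?= y1.
Bind y1 := r(succ(3), 3). Substituting into the earlier binding gives y := r(succ(3), 3).
MGU = { y -> r(succ(3), 3), y1 -> r(succ(3), 3) }, so y -> r(succ(3), 3).

r(succ(3), 3)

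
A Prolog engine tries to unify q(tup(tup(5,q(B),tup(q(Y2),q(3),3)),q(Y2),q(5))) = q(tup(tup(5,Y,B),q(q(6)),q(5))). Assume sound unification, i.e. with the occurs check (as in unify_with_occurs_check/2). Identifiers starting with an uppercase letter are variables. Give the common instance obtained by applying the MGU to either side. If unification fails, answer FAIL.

q(tup(tup(5,q(tup(q(q(6)),q(3),3)),tup(q(q(6)),q(3),3)),q(q(6)),q(5)))

Decompose q/1: tup(tup(5,q(B),tup(q(Y2),q(3),3)),q(Y2),q(5)) = tup(tup(5,Y,B),q(q(6)),q(5)).
Decompose tup/3: tup(5,q(B),tup(q(Y2),q(3),3)) = tup(5,Y,B),  q(Y2) = q(q(6)),  q(5) = q(5).
Decompose tup/3: 5 = 5,  q(B) = Y,  tup(q(Y2),q(3),3) = B.
Delete trivial equation 5 = 5.
Bind Y := q(B); no other remaining equation mentions Y.
Bind B := tup(q(Y2),q(3),3); no other remaining equation mentions B. Substituting into the earlier binding gives Y := q(tup(q(Y2),q(3),3)).
Decompose q/1: Y2 = q(6).
Bind Y2 := q(6); no other remaining equation mentions Y2. Substituting into the earlier bindings gives Y := q(tup(q(q(6)),q(3),3)), B := tup(q(q(6)),q(3),3).
Delete trivial equation q(5) = q(5).
Applying the MGU to either side gives q(tup(tup(5,q(tup(q(q(6)),q(3),3)),tup(q(q(6)),q(3),3)),q(q(6)),q(5))).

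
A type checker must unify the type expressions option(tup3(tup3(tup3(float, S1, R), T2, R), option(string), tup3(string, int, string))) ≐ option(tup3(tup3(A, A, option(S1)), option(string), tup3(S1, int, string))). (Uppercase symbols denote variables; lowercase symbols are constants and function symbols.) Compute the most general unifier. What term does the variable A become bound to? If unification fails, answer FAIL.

Decompose option/1: tup3(tup3(tup3(float, S1, R), T2, R), option(string), tup3(string, int, string)) ≐ tup3(tup3(A, A, option(S1)), option(string), tup3(S1, int, string)).
Decompose tup3/3: tup3(tup3(float, S1, R), T2, R) ≐ tup3(A, A, option(S1)),  option(string) ≐ option(string),  tup3(string, int, string) ≐ tup3(S1, int, string).
Decompose tup3/3: tup3(float, S1, R) ≐ A,  T2 ≐ A,  R ≐ option(S1).
Bind A := tup3(float, S1, R); substituting into the one remaining equation that mentions A gives: T2 ≐ tup3(float, S1, R).
Bind T2 := tup3(float, S1, R); no other remaining equation mentions T2.
Bind R := option(S1); no other remaining equation mentions R. Substituting into the earlier bindings gives A := tup3(float, S1, option(S1)), T2 := tup3(float, S1, option(S1)).
Delete trivial equation option(string) ≐ option(string).
Decompose tup3/3: string ≐ S1,  int ≐ int,  string ≐ string.
Bind S1 := string; no other remaining equation mentions S1. Substituting into the earlier bindings gives A := tup3(float, string, option(string)), T2 := tup3(float, string, option(string)), R := option(string).
Delete trivial equation int ≐ int.
Delete trivial equation string ≐ string.
MGU = { A -> tup3(float, string, option(string)), T2 -> tup3(float, string, option(string)), R -> option(string), S1 -> string }, so A -> tup3(float, string, option(string)).

tup3(float, string, option(string))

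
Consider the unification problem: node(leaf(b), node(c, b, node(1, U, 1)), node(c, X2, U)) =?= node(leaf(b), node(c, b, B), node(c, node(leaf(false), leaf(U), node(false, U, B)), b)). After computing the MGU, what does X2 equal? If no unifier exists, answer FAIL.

node(leaf(false), leaf(b), node(false, b, node(1, b, 1)))

Decompose node/3: leaf(b) =?= leaf(b),  node(c, b, node(1, U, 1)) =?= node(c, b, B),  node(c, X2, U) =?= node(c, node(leaf(false), leaf(U), node(false, U, B)), b).
Delete trivial equation leaf(b) =?= leaf(b).
Decompose node/3: c =?= c,  b =?= b,  node(1, U, 1) =?= B.
Delete trivial equation c =?= c.
Delete trivial equation b =?= b.
Bind B := node(1, U, 1); substituting into the remaining equation gives: node(c, X2, U) =?= node(c, node(leaf(false), leaf(U), node(false, U, node(1, U, 1))), b).
Decompose node/3: c =?= c,  X2 =?= node(leaf(false), leaf(U), node(false, U, node(1, U, 1))),  U =?= b.
Delete trivial equation c =?= c.
Bind X2 := node(leaf(false), leaf(U), node(false, U, node(1, U, 1))); no other remaining equation mentions X2.
Bind U := b. Substituting into the earlier bindings gives B := node(1, b, 1), X2 := node(leaf(false), leaf(b), node(false, b, node(1, b, 1))).
MGU = { B -> node(1, b, 1), X2 -> node(leaf(false), leaf(b), node(false, b, node(1, b, 1))), U -> b }, so X2 -> node(leaf(false), leaf(b), node(false, b, node(1, b, 1))).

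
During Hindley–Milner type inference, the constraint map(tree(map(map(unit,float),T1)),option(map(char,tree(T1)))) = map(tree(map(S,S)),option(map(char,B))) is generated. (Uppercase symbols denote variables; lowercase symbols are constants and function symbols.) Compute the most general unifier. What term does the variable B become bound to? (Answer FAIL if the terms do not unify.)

tree(map(unit,float))

Decompose map/2: tree(map(map(unit,float),T1)) = tree(map(S,S)),  option(map(char,tree(T1))) = option(map(char,B)).
Decompose tree/1: map(map(unit,float),T1) = map(S,S).
Decompose map/2: map(unit,float) = S,  T1 = S.
Bind S := map(unit,float); substituting into the one remaining equation that mentions S gives: T1 = map(unit,float).
Bind T1 := map(unit,float); substituting into the remaining equation gives: option(map(char,tree(map(unit,float)))) = option(map(char,B)).
Decompose option/1: map(char,tree(map(unit,float))) = map(char,B).
Decompose map/2: char = char,  tree(map(unit,float)) = B.
Delete trivial equation char = char.
Bind B := tree(map(unit,float)).
MGU = { S := map(unit,float), T1 := map(unit,float), B := tree(map(unit,float)) }, so B := tree(map(unit,float)).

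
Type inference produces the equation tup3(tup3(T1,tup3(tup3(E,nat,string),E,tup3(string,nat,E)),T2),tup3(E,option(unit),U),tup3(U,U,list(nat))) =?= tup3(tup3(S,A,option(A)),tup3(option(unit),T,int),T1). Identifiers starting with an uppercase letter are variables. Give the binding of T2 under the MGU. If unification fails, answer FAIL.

Decompose tup3/3: tup3(T1,tup3(tup3(E,nat,string),E,tup3(string,nat,E)),T2) =?= tup3(S,A,option(A)),  tup3(E,option(unit),U) =?= tup3(option(unit),T,int),  tup3(U,U,list(nat)) =?= T1.
Decompose tup3/3: T1 =?= S,  tup3(tup3(E,nat,string),E,tup3(string,nat,E)) =?= A,  T2 =?= option(A).
Bind T1 := S; substituting into the one remaining equation that mentions T1 gives: tup3(U,U,list(nat)) =?= S.
Bind A := tup3(tup3(E,nat,string),E,tup3(string,nat,E)); substituting into the one remaining equation that mentions A gives: T2 =?= option(tup3(tup3(E,nat,string),E,tup3(string,nat,E))).
Bind T2 := option(tup3(tup3(E,nat,string),E,tup3(string,nat,E))); no other remaining equation mentions T2.
Decompose tup3/3: E =?= option(unit),  option(unit) =?= T,  U =?= int.
Bind E := option(unit); no other remaining equation mentions E. Substituting into the earlier bindings gives A := tup3(tup3(option(unit),nat,string),option(unit),tup3(string,nat,option(unit))), T2 := option(tup3(tup3(option(unit),nat,string),option(unit),tup3(string,nat,option(unit)))).
Bind T := option(unit); no other remaining equation mentions T.
Bind U := int; substituting into the remaining equation gives: tup3(int,int,list(nat)) =?= S.
Bind S := tup3(int,int,list(nat)). Substituting into the earlier binding gives T1 := tup3(int,int,list(nat)).
MGU = { T1 := tup3(int,int,list(nat)), A := tup3(tup3(option(unit),nat,string),option(unit),tup3(string,nat,option(unit))), T2 := option(tup3(tup3(option(unit),nat,string),option(unit),tup3(string,nat,option(unit)))), E := option(unit), T := option(unit), U := int, S := tup3(int,int,list(nat)) }, so T2 := option(tup3(tup3(option(unit),nat,string),option(unit),tup3(string,nat,option(unit)))).

option(tup3(tup3(option(unit),nat,string),option(unit),tup3(string,nat,option(unit))))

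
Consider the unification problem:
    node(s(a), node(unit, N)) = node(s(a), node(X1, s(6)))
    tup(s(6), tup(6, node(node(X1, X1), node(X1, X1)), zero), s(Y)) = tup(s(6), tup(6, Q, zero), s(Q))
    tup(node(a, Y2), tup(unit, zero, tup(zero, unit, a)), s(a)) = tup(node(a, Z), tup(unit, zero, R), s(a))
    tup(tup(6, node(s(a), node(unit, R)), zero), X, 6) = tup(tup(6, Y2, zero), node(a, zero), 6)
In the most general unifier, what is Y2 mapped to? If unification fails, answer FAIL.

node(s(a), node(unit, tup(zero, unit, a)))

Decompose node/2: s(a) = s(a),  node(unit, N) = node(X1, s(6)).
Delete trivial equation s(a) = s(a).
Decompose node/2: unit = X1,  N = s(6).
Bind X1 := unit; substituting into the one remaining equation that mentions X1 gives: tup(s(6), tup(6, node(node(unit, unit), node(unit, unit)), zero), s(Y)) = tup(s(6), tup(6, Q, zero), s(Q)).
Bind N := s(6); no other remaining equation mentions N.
Decompose tup/3: s(6) = s(6),  tup(6, node(node(unit, unit), node(unit, unit)), zero) = tup(6, Q, zero),  s(Y) = s(Q).
Delete trivial equation s(6) = s(6).
Decompose tup/3: 6 = 6,  node(node(unit, unit), node(unit, unit)) = Q,  zero = zero.
Delete trivial equation 6 = 6.
Bind Q := node(node(unit, unit), node(unit, unit)); substituting into the one remaining equation that mentions Q gives: s(Y) = s(node(node(unit, unit), node(unit, unit))).
Delete trivial equation zero = zero.
Decompose s/1: Y = node(node(unit, unit), node(unit, unit)).
Bind Y := node(node(unit, unit), node(unit, unit)); no other remaining equation mentions Y.
Decompose tup/3: node(a, Y2) = node(a, Z),  tup(unit, zero, tup(zero, unit, a)) = tup(unit, zero, R),  s(a) = s(a).
Decompose node/2: a = a,  Y2 = Z.
Delete trivial equation a = a.
Bind Y2 := Z; substituting into the one remaining equation that mentions Y2 gives: tup(tup(6, node(s(a), node(unit, R)), zero), X, 6) = tup(tup(6, Z, zero), node(a, zero), 6).
Decompose tup/3: unit = unit,  zero = zero,  tup(zero, unit, a) = R.
Delete trivial equation unit = unit.
Delete trivial equation zero = zero.
Bind R := tup(zero, unit, a); substituting into the one remaining equation that mentions R gives: tup(tup(6, node(s(a), node(unit, tup(zero, unit, a))), zero), X, 6) = tup(tup(6, Z, zero), node(a, zero), 6).
Delete trivial equation s(a) = s(a).
Decompose tup/3: tup(6, node(s(a), node(unit, tup(zero, unit, a))), zero) = tup(6, Z, zero),  X = node(a, zero),  6 = 6.
Decompose tup/3: 6 = 6,  node(s(a), node(unit, tup(zero, unit, a))) = Z,  zero = zero.
Delete trivial equation 6 = 6.
Bind Z := node(s(a), node(unit, tup(zero, unit, a))); no other remaining equation mentions Z. Substituting into the earlier binding gives Y2 := node(s(a), node(unit, tup(zero, unit, a))).
Delete trivial equation zero = zero.
Bind X := node(a, zero); no other remaining equation mentions X.
Delete trivial equation 6 = 6.
MGU = { X1 := unit, N := s(6), Q := node(node(unit, unit), node(unit, unit)), Y := node(node(unit, unit), node(unit, unit)), Y2 := node(s(a), node(unit, tup(zero, unit, a))), R := tup(zero, unit, a), Z := node(s(a), node(unit, tup(zero, unit, a))), X := node(a, zero) }, so Y2 := node(s(a), node(unit, tup(zero, unit, a))).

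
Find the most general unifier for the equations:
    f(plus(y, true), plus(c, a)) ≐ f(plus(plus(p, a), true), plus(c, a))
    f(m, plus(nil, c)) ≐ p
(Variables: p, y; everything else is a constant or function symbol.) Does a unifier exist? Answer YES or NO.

YES

Decompose f/2: plus(y, true) ≐ plus(plus(p, a), true),  plus(c, a) ≐ plus(c, a).
Decompose plus/2: y ≐ plus(p, a),  true ≐ true.
Bind y := plus(p, a); no other remaining equation mentions y.
Delete trivial equation true ≐ true.
Delete trivial equation plus(c, a) ≐ plus(c, a).
Bind p := f(m, plus(nil, c)). Substituting into the earlier binding gives y := plus(f(m, plus(nil, c)), a).
No equations remain and no clash or occurs-check failure arose, so a unifier exists.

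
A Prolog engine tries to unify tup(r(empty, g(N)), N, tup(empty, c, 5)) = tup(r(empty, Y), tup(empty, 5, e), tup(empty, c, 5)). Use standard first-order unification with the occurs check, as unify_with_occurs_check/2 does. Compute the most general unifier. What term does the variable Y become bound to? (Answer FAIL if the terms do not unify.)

g(tup(empty, 5, e))

Decompose tup/3: r(empty, g(N)) = r(empty, Y),  N = tup(empty, 5, e),  tup(empty, c, 5) = tup(empty, c, 5).
Decompose r/2: empty = empty,  g(N) = Y.
Delete trivial equation empty = empty.
Bind Y := g(N); no other remaining equation mentions Y.
Bind N := tup(empty, 5, e); no other remaining equation mentions N. Substituting into the earlier binding gives Y := g(tup(empty, 5, e)).
Delete trivial equation tup(empty, c, 5) = tup(empty, c, 5).
MGU = { Y ↦ g(tup(empty, 5, e)), N ↦ tup(empty, 5, e) }, so Y ↦ g(tup(empty, 5, e)).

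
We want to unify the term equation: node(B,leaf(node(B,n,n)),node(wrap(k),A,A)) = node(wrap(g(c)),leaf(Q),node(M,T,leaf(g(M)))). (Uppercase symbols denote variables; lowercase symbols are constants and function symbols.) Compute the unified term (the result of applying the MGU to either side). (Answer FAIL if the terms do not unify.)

Decompose node/3: B = wrap(g(c)),  leaf(node(B,n,n)) = leaf(Q),  node(wrap(k),A,A) = node(M,T,leaf(g(M))).
Bind B := wrap(g(c)); substituting into the one remaining equation that mentions B gives: leaf(node(wrap(g(c)),n,n)) = leaf(Q).
Decompose leaf/1: node(wrap(g(c)),n,n) = Q.
Bind Q := node(wrap(g(c)),n,n); no other remaining equation mentions Q.
Decompose node/3: wrap(k) = M,  A = T,  A = leaf(g(M)).
Bind M := wrap(k); substituting into the one remaining equation that mentions M gives: A = leaf(g(wrap(k))).
Bind A := T; substituting into the remaining equation gives: T = leaf(g(wrap(k))).
Bind T := leaf(g(wrap(k))). Substituting into the earlier binding gives A := leaf(g(wrap(k))).
Applying the MGU to either side gives node(wrap(g(c)),leaf(node(wrap(g(c)),n,n)),node(wrap(k),leaf(g(wrap(k))),leaf(g(wrap(k))))).

node(wrap(g(c)),leaf(node(wrap(g(c)),n,n)),node(wrap(k),leaf(g(wrap(k))),leaf(g(wrap(k)))))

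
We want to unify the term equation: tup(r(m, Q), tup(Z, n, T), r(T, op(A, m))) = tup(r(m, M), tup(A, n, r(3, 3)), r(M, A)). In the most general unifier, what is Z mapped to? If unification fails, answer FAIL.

Decompose tup/3: r(m, Q) = r(m, M),  tup(Z, n, T) = tup(A, n, r(3, 3)),  r(T, op(A, m)) = r(M, A).
Decompose r/2: m = m,  Q = M.
Delete trivial equation m = m.
Bind Q := M; no other remaining equation mentions Q.
Decompose tup/3: Z = A,  n = n,  T = r(3, 3).
Bind Z := A; no other remaining equation mentions Z.
Delete trivial equation n = n.
Bind T := r(3, 3); substituting into the remaining equation gives: r(r(3, 3), op(A, m)) = r(M, A).
Decompose r/2: r(3, 3) = M,  op(A, m) = A.
Bind M := r(3, 3); no other remaining equation mentions M. Substituting into the earlier binding gives Q := r(3, 3).
Occurs check fails: A occurs in op(A, m); the equation A = op(A, m) has no finite solution.

FAIL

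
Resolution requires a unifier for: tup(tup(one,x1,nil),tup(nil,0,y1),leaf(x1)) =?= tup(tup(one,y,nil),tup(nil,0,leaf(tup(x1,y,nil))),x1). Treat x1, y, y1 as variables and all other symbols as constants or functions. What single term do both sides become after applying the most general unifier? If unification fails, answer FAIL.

FAIL

Decompose tup/3: tup(one,x1,nil) =?= tup(one,y,nil),  tup(nil,0,y1) =?= tup(nil,0,leaf(tup(x1,y,nil))),  leaf(x1) =?= x1.
Decompose tup/3: one =?= one,  x1 =?= y,  nil =?= nil.
Delete trivial equation one =?= one.
Bind x1 := y; substituting into the 2 remaining equations that mention x1 gives: tup(nil,0,y1) =?= tup(nil,0,leaf(tup(y,y,nil))),  leaf(y) =?= y.
Delete trivial equation nil =?= nil.
Decompose tup/3: nil =?= nil,  0 =?= 0,  y1 =?= leaf(tup(y,y,nil)).
Delete trivial equation nil =?= nil.
Delete trivial equation 0 =?= 0.
Bind y1 := leaf(tup(y,y,nil)); no other remaining equation mentions y1.
Occurs check fails: y occurs in leaf(y); the equation y =?= leaf(y) has no finite solution.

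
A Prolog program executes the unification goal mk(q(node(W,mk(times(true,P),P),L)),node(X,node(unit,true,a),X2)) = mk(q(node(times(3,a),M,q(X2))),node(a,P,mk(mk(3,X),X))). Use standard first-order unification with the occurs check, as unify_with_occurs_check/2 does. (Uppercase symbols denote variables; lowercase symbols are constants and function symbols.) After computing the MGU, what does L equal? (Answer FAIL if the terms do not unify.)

Decompose mk/2: q(node(W,mk(times(true,P),P),L)) = q(node(times(3,a),M,q(X2))),  node(X,node(unit,true,a),X2) = node(a,P,mk(mk(3,X),X)).
Decompose q/1: node(W,mk(times(true,P),P),L) = node(times(3,a),M,q(X2)).
Decompose node/3: W = times(3,a),  mk(times(true,P),P) = M,  L = q(X2).
Bind W := times(3,a); no other remaining equation mentions W.
Bind M := mk(times(true,P),P); no other remaining equation mentions M.
Bind L := q(X2); no other remaining equation mentions L.
Decompose node/3: X = a,  node(unit,true,a) = P,  X2 = mk(mk(3,X),X).
Bind X := a; substituting into the one remaining equation that mentions X gives: X2 = mk(mk(3,a),a).
Bind P := node(unit,true,a); no other remaining equation mentions P. Substituting into the earlier binding gives M := mk(times(true,node(unit,true,a)),node(unit,true,a)).
Bind X2 := mk(mk(3,a),a). Substituting into the earlier binding gives L := q(mk(mk(3,a),a)).
MGU = { W ↦ times(3,a), M ↦ mk(times(true,node(unit,true,a)),node(unit,true,a)), L ↦ q(mk(mk(3,a),a)), X ↦ a, P ↦ node(unit,true,a), X2 ↦ mk(mk(3,a),a) }, so L ↦ q(mk(mk(3,a),a)).

q(mk(mk(3,a),a))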